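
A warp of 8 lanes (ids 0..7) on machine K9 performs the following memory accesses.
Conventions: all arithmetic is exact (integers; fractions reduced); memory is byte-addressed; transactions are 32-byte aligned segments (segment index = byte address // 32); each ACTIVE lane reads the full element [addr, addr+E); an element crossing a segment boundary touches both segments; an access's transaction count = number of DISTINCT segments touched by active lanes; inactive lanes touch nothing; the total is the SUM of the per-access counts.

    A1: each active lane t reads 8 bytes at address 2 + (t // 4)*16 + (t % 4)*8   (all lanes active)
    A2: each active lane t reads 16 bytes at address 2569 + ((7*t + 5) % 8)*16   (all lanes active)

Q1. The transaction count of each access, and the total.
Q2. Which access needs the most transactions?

A1: 2 transactions
A2: 5 transactions

Answer: 2,5; total 7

Answer: A2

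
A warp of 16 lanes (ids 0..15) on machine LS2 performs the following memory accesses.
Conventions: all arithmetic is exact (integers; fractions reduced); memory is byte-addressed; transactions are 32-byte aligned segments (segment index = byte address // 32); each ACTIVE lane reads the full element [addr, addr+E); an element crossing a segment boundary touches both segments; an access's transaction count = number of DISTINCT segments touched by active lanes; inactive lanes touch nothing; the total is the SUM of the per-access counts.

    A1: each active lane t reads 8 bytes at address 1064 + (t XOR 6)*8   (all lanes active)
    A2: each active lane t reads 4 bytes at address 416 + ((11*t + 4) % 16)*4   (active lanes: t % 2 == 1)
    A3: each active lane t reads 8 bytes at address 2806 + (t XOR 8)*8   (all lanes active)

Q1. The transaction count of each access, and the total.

A1: 5 transactions
A2: 2 transactions
A3: 5 transactions

Answer: 5,2,5; total 12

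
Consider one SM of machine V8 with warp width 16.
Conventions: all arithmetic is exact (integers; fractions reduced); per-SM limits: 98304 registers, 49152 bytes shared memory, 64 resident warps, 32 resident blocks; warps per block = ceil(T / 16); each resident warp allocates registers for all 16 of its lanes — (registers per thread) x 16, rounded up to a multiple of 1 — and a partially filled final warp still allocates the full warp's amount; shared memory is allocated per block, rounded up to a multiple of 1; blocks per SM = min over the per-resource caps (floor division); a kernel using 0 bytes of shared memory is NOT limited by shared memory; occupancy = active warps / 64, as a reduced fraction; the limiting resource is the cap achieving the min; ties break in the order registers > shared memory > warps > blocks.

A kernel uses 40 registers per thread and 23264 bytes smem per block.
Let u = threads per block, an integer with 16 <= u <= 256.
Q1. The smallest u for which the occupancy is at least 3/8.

Answer: u = 177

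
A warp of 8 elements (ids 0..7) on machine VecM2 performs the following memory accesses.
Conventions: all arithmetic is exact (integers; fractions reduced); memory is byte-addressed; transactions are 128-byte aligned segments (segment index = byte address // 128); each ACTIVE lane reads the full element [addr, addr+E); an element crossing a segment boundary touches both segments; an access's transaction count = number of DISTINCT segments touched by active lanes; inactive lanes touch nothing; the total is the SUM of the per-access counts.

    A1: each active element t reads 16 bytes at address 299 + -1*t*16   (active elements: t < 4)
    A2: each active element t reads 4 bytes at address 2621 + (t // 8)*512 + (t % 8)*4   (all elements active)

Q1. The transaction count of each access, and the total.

A1: 2 transactions
A2: 1 transaction

Answer: 2,1; total 3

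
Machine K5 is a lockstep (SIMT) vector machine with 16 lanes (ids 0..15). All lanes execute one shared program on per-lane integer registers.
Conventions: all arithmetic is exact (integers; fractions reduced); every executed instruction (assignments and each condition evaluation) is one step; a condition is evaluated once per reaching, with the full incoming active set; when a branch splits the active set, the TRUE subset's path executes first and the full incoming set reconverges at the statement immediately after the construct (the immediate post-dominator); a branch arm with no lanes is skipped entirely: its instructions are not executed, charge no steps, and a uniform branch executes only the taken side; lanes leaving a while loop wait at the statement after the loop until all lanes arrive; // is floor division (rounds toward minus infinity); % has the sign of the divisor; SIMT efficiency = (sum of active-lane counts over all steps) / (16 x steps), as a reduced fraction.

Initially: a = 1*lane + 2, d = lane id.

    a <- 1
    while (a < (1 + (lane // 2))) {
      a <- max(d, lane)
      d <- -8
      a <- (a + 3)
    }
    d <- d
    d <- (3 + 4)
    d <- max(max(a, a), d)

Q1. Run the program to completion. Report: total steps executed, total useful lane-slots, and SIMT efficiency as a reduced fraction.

Answer: 9 steps, 136 useful, 17/18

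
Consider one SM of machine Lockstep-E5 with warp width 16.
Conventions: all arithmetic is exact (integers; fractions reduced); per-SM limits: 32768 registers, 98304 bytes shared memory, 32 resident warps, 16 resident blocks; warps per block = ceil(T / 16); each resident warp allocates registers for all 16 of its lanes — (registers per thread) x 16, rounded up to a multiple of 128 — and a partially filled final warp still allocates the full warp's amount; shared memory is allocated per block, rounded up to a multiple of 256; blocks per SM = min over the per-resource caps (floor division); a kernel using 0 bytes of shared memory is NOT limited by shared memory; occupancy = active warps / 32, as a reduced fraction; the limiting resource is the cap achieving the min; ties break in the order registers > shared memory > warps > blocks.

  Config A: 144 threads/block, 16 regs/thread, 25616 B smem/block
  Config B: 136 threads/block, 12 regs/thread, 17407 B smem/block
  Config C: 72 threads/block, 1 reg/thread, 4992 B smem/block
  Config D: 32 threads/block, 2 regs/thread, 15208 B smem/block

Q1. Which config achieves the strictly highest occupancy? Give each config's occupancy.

occupancies: A 27/32, B 27/32, C 15/16, D 3/8

Answer: C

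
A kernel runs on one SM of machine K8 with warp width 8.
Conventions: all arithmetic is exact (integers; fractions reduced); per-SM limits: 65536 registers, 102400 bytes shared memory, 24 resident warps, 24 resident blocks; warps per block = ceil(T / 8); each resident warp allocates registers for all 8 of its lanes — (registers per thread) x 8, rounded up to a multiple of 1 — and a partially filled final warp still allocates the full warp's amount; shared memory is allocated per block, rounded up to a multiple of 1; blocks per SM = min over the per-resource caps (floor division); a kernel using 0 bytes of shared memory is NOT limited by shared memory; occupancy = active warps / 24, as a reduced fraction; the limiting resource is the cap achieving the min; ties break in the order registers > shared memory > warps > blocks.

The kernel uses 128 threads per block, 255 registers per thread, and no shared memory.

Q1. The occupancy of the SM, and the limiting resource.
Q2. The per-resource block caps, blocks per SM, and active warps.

Answer: occupancy 2/3, limited by warps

registers: 2 blocks
shared memory: no limit (kernel uses none)
warps: 1 block
blocks: 24 blocks

Answer: 1 block, 16 active warps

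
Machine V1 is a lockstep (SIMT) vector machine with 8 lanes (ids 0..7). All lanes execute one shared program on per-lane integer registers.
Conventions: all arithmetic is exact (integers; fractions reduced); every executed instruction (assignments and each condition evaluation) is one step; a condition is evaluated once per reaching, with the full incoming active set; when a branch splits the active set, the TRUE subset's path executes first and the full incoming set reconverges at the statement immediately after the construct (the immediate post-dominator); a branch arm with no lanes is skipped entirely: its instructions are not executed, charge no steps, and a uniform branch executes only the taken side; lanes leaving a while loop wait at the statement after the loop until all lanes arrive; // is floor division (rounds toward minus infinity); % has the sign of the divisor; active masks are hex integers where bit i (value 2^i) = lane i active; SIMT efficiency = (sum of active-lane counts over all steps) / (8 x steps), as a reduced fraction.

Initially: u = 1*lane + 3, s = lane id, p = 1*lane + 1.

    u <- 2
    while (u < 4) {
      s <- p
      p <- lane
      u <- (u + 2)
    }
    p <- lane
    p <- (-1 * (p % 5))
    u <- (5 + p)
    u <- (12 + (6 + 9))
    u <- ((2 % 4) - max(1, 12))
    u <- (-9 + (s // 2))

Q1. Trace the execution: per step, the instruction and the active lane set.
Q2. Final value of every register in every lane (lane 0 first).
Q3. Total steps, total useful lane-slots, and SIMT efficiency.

step 0: u <- 2                       0xff
step 1: eval (u < 4)                 0xff
step 2: s <- p                       0xff
step 3: p <- lane                    0xff
step 4: u <- (u + 2)                 0xff
step 5: eval (u < 4)                 0xff
step 6: p <- lane                    0xff
step 7: p <- (-1 * (p % 5))          0xff
step 8: u <- (5 + p)                 0xff
step 9: u <- (12 + (6 + 9))          0xff
step 10: u <- ((2 % 4) - max(1, 12))  0xff
step 11: u <- (-9 + (s // 2))         0xff

Answer: 12 steps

u: -9,-8,-8,-7,-7,-6,-6,-5
s: 1,2,3,4,5,6,7,8
p: 0,-1,-2,-3,-4,0,-1,-2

steps = 12; useful = 96; efficiency = 96/96 = 1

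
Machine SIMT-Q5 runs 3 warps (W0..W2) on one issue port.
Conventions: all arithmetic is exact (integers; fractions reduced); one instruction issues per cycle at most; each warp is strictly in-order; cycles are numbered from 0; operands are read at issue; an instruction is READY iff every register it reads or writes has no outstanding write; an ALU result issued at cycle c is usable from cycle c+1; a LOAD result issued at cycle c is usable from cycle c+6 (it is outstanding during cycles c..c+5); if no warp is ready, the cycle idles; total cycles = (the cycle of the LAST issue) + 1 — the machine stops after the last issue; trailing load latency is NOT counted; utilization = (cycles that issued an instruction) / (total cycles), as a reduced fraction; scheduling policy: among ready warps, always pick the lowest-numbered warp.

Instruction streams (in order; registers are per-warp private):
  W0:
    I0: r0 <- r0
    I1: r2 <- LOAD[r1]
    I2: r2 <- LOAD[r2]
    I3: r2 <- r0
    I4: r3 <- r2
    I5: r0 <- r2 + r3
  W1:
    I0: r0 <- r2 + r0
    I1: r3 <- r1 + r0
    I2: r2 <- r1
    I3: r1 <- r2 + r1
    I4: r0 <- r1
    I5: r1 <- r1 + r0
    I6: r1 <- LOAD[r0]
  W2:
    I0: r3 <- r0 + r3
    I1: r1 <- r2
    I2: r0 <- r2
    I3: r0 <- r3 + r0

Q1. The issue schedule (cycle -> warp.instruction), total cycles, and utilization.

cycle 0: W0.I0
cycle 1: W0.I1
cycle 2: W1.I0
cycle 3: W1.I1
cycle 4: W1.I2
cycle 5: W1.I3
cycle 6: W1.I4
cycle 7: W0.I2
cycle 8: W1.I5
cycle 9: W1.I6
cycle 10: W2.I0
cycle 11: W2.I1
cycle 12: W2.I2
cycle 13: W0.I3
cycle 14: W0.I4
cycle 15: W0.I5
cycle 16: W2.I3

Answer: 17 cycles, utilization 1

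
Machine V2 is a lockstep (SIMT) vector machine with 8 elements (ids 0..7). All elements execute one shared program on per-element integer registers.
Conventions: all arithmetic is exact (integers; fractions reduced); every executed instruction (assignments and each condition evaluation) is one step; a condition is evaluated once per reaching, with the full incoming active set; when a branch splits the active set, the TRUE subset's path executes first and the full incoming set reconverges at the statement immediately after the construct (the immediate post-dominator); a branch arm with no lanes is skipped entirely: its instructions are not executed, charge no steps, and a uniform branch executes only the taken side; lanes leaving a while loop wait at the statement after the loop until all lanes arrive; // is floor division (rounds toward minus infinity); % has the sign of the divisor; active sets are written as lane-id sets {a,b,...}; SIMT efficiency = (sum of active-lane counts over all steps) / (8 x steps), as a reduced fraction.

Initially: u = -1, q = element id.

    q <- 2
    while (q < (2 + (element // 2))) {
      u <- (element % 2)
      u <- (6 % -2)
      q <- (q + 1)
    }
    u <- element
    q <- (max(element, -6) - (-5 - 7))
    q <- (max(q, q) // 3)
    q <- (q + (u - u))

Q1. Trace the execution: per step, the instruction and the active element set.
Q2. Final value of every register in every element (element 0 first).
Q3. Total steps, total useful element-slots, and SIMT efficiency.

step 0: q <- 2                       {0,1,2,3,4,5,6,7}
step 1: eval (q < (2 + (element // 2))) {0,1,2,3,4,5,6,7}
step 2: u <- (element % 2)           {2,3,4,5,6,7}
step 3: u <- (6 % -2)                {2,3,4,5,6,7}
step 4: q <- (q + 1)                 {2,3,4,5,6,7}
step 5: eval (q < (2 + (element // 2))) {2,3,4,5,6,7}
step 6: u <- (element % 2)           {4,5,6,7}
step 7: u <- (6 % -2)                {4,5,6,7}
step 8: q <- (q + 1)                 {4,5,6,7}
step 9: eval (q < (2 + (element // 2))) {4,5,6,7}
step 10: u <- (element % 2)           {6,7}
step 11: u <- (6 % -2)                {6,7}
step 12: q <- (q + 1)                 {6,7}
step 13: eval (q < (2 + (element // 2))) {6,7}
step 14: u <- element                 {0,1,2,3,4,5,6,7}
step 15: q <- (max(element, -6) - (-5 - 7)) {0,1,2,3,4,5,6,7}
step 16: q <- (max(q, q) // 3)        {0,1,2,3,4,5,6,7}
step 17: q <- (q + (u - u))           {0,1,2,3,4,5,6,7}

Answer: 18 steps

u: 0,1,2,3,4,5,6,7
q: 4,4,4,5,5,5,6,6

steps = 18; useful = 96; efficiency = 96/144 = 2/3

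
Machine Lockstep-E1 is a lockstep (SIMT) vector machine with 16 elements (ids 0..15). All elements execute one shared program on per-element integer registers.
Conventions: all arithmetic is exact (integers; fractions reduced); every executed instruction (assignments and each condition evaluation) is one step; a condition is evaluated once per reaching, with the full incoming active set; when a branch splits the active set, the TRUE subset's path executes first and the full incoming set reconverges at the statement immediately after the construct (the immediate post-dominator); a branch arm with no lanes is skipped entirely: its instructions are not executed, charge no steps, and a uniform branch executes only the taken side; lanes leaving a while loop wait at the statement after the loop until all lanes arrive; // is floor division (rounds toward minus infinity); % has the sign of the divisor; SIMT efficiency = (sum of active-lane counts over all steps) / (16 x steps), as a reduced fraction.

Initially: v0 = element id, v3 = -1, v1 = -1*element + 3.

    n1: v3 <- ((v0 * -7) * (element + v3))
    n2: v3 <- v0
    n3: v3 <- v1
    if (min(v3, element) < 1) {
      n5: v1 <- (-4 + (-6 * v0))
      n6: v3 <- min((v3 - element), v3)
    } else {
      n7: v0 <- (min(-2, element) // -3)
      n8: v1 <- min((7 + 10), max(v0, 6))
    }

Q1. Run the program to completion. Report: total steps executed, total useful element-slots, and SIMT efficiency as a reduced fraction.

Answer: 8 steps, 96 useful, 3/4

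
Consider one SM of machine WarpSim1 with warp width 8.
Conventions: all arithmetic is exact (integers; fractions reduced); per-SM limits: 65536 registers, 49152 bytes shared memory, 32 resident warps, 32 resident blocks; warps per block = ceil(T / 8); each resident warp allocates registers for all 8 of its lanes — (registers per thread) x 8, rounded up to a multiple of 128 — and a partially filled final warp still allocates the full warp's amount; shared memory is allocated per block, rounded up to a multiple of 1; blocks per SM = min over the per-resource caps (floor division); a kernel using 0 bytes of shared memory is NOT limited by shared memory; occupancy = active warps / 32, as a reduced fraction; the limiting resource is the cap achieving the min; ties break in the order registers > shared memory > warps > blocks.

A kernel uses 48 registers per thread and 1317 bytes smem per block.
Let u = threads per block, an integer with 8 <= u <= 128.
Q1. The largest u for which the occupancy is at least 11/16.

Answer: u = 128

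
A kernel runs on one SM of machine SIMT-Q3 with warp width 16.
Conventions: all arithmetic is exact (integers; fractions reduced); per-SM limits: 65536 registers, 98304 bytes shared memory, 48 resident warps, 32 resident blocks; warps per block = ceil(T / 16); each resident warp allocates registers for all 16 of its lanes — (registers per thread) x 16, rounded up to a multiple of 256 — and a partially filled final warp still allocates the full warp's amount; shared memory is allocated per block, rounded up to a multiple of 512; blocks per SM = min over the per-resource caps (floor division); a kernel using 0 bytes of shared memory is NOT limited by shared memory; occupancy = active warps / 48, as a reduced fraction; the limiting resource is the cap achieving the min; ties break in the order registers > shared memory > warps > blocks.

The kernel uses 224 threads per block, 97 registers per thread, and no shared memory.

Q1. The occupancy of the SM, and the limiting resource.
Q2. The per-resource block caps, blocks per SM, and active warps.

Answer: occupancy 7/12, limited by registers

registers: 2 blocks
shared memory: no limit (kernel uses none)
warps: 3 blocks
blocks: 32 blocks

Answer: 2 blocks, 28 active warps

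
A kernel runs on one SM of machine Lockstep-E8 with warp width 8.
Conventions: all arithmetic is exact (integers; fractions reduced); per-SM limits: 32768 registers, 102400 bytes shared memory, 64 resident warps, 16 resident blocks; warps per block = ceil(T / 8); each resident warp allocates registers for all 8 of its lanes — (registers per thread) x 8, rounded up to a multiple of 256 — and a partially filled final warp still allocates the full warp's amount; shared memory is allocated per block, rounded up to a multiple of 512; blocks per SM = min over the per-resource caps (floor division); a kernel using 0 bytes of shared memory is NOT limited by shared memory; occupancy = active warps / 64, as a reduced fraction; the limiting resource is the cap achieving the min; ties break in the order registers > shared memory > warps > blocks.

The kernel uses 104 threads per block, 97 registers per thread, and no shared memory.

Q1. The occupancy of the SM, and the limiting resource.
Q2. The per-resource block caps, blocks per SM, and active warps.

Answer: occupancy 13/32, limited by registers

registers: 2 blocks
shared memory: no limit (kernel uses none)
warps: 4 blocks
blocks: 16 blocks

Answer: 2 blocks, 26 active warps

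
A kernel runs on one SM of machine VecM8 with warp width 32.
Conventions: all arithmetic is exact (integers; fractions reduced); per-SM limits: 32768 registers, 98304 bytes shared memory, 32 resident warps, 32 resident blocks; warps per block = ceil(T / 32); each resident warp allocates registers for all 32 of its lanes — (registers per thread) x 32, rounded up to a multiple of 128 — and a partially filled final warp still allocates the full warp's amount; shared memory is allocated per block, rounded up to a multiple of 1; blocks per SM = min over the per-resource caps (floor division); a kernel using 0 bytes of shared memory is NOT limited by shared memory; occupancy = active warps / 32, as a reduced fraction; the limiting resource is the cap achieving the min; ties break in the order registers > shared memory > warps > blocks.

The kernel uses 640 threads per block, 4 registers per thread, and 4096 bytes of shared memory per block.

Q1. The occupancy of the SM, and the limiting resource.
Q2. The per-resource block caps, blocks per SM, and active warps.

Answer: occupancy 5/8, limited by warps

registers: 12 blocks
shared memory: 24 blocks
warps: 1 block
blocks: 32 blocks

Answer: 1 block, 20 active warps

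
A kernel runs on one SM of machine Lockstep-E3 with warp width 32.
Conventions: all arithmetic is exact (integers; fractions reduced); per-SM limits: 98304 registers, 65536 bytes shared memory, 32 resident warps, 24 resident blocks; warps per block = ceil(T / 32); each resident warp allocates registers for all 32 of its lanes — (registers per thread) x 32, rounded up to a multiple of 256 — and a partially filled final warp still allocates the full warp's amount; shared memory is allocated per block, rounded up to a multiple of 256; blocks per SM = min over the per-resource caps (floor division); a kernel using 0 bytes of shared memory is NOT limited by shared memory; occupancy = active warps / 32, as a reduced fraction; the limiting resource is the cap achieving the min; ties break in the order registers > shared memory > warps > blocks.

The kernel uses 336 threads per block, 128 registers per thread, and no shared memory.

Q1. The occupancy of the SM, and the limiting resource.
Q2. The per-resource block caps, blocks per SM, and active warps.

Answer: occupancy 11/16, limited by registers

registers: 2 blocks
shared memory: no limit (kernel uses none)
warps: 2 blocks
blocks: 24 blocks

Answer: 2 blocks, 22 active warps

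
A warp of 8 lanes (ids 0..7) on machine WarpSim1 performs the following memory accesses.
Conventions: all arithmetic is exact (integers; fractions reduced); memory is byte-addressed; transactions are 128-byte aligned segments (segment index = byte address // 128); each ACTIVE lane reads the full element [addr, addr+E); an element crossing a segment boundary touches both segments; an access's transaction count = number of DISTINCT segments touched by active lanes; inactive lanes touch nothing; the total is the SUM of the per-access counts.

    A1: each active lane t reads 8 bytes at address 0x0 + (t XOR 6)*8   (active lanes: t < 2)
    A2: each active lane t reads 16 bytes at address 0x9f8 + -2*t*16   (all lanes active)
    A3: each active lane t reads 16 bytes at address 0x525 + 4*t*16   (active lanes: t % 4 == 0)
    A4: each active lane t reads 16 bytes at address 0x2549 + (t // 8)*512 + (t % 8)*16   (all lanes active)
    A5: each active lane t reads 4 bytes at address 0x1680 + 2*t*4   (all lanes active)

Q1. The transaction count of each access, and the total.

A1: 1 transaction
A2: 3 transactions
A3: 2 transactions
A4: 2 transactions
A5: 1 transaction

Answer: 1,3,2,2,1; total 9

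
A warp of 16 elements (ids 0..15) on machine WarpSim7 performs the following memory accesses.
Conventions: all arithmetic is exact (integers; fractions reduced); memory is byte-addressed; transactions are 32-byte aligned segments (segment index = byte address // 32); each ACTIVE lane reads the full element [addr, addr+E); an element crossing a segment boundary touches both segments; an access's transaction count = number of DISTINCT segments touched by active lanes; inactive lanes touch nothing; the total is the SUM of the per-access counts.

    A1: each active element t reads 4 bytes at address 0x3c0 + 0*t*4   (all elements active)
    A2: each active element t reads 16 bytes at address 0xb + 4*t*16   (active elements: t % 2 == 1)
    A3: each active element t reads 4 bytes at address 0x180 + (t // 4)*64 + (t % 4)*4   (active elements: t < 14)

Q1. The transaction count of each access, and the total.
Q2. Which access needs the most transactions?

A1: 1 transaction
A2: 8 transactions
A3: 4 transactions

Answer: 1,8,4; total 13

Answer: A2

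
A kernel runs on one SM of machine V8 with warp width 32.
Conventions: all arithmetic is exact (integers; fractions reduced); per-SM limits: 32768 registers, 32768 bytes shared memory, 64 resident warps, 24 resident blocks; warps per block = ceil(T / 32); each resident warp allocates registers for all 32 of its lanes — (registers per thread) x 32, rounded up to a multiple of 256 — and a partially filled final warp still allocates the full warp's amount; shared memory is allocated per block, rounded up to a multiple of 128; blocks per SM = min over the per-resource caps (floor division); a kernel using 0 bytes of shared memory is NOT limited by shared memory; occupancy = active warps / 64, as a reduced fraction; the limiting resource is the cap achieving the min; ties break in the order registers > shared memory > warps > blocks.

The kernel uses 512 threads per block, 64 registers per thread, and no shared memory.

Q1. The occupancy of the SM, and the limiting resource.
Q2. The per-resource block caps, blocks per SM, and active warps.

Answer: occupancy 1/4, limited by registers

registers: 1 block
shared memory: no limit (kernel uses none)
warps: 4 blocks
blocks: 24 blocks

Answer: 1 block, 16 active warps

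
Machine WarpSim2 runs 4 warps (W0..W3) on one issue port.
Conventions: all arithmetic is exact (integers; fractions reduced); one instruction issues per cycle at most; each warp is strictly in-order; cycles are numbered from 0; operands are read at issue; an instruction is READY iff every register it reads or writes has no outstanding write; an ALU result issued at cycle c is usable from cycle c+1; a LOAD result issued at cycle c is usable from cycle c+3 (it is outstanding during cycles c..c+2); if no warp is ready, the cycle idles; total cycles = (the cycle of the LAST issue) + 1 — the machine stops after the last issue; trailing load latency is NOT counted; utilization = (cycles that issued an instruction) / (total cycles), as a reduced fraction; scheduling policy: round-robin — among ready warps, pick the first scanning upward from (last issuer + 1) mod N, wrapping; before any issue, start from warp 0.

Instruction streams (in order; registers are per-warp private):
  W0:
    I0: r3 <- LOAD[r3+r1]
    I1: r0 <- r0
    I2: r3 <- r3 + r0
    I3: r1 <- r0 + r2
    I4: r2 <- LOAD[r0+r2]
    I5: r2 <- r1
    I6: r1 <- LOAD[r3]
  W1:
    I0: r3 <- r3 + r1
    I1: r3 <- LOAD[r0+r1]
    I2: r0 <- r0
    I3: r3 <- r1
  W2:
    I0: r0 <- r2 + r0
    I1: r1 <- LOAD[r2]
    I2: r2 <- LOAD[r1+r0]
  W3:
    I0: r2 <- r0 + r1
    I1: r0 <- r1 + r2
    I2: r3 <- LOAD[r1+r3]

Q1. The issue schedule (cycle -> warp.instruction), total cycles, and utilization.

cycle 0: W0.I0
cycle 1: W1.I0
cycle 2: W2.I0
cycle 3: W3.I0
cycle 4: W0.I1
cycle 5: W1.I1
cycle 6: W2.I1
cycle 7: W3.I1
cycle 8: W0.I2
cycle 9: W1.I2
cycle 10: W2.I2
cycle 11: W3.I2
cycle 12: W0.I3
cycle 13: W1.I3
cycle 14: W0.I4
cycle 15: idle
cycle 16: idle
cycle 17: W0.I5
cycle 18: W0.I6

Answer: 19 cycles, utilization 17/19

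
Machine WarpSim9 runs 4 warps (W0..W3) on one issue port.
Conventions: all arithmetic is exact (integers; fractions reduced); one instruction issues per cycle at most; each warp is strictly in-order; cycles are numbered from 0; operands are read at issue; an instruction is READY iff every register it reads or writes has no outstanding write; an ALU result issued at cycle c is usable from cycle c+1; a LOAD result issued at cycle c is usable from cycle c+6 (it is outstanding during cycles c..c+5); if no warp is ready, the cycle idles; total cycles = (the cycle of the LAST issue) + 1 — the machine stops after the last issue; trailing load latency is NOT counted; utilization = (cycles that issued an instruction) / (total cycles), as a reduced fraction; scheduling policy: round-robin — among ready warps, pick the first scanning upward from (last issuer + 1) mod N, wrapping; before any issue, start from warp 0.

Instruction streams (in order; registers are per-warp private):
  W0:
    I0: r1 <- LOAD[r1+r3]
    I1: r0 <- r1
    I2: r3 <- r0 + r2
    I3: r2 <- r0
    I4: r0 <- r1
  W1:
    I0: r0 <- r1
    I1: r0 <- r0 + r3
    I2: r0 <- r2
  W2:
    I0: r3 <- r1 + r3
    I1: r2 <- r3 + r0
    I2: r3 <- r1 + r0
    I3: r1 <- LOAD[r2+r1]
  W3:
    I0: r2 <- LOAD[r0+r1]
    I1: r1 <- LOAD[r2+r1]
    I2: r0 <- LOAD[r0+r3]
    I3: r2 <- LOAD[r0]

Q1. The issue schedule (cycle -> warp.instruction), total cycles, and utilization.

cycle 0: W0.I0
cycle 1: W1.I0
cycle 2: W2.I0
cycle 3: W3.I0
cycle 4: W1.I1
cycle 5: W2.I1
cycle 6: W0.I1
cycle 7: W1.I2
cycle 8: W2.I2
cycle 9: W3.I1
cycle 10: W0.I2
cycle 11: W2.I3
cycle 12: W3.I2
cycle 13: W0.I3
cycle 14: W0.I4
cycle 15: idle
cycle 16: idle
cycle 17: idle
cycle 18: W3.I3

Answer: 19 cycles, utilization 16/19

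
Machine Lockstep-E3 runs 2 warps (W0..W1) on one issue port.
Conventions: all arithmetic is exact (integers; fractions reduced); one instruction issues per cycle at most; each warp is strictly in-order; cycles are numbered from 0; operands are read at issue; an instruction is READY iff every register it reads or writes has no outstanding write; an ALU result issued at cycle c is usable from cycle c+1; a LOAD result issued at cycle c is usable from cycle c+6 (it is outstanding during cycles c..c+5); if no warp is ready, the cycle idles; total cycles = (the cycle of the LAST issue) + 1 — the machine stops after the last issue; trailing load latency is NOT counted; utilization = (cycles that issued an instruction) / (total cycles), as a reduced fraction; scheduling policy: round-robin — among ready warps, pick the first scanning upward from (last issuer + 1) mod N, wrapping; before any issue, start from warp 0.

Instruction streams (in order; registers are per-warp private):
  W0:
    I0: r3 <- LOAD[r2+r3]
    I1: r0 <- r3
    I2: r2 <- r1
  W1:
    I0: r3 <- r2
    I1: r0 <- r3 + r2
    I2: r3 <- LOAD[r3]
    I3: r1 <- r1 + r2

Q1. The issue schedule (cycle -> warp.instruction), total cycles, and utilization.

cycle 0: W0.I0
cycle 1: W1.I0
cycle 2: W1.I1
cycle 3: W1.I2
cycle 4: W1.I3
cycle 5: idle
cycle 6: W0.I1
cycle 7: W0.I2

Answer: 8 cycles, utilization 7/8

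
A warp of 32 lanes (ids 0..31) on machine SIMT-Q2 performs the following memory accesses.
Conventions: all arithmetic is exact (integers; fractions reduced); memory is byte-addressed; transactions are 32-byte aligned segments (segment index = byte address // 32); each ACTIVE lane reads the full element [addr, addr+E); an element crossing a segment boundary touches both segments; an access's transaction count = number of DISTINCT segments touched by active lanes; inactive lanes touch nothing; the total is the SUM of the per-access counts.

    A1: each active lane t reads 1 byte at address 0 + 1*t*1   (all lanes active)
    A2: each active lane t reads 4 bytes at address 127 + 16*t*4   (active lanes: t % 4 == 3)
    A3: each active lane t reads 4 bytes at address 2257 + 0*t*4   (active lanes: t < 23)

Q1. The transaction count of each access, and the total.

A1: 1 transaction
A2: 16 transactions
A3: 1 transaction

Answer: 1,16,1; total 18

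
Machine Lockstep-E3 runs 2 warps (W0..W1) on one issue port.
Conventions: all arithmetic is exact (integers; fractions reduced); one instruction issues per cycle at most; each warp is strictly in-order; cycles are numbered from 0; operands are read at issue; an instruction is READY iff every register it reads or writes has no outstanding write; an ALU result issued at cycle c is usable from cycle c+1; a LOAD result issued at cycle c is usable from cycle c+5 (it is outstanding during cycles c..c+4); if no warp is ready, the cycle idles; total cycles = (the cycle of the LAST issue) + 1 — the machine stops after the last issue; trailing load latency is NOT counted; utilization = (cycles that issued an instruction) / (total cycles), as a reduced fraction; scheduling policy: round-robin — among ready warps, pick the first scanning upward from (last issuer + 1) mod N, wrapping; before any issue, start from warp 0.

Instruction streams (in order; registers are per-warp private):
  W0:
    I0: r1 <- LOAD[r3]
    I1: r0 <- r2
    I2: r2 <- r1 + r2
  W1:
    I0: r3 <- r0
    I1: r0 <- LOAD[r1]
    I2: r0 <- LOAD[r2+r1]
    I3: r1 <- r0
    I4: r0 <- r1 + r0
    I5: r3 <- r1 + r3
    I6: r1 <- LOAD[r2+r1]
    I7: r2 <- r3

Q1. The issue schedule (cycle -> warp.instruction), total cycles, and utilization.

cycle 0: W0.I0
cycle 1: W1.I0
cycle 2: W0.I1
cycle 3: W1.I1
cycle 4: idle
cycle 5: W0.I2
cycle 6: idle
cycle 7: idle
cycle 8: W1.I2
cycle 9: idle
cycle 10: idle
cycle 11: idle
cycle 12: idle
cycle 13: W1.I3
cycle 14: W1.I4
cycle 15: W1.I5
cycle 16: W1.I6
cycle 17: W1.I7

Answer: 18 cycles, utilization 11/18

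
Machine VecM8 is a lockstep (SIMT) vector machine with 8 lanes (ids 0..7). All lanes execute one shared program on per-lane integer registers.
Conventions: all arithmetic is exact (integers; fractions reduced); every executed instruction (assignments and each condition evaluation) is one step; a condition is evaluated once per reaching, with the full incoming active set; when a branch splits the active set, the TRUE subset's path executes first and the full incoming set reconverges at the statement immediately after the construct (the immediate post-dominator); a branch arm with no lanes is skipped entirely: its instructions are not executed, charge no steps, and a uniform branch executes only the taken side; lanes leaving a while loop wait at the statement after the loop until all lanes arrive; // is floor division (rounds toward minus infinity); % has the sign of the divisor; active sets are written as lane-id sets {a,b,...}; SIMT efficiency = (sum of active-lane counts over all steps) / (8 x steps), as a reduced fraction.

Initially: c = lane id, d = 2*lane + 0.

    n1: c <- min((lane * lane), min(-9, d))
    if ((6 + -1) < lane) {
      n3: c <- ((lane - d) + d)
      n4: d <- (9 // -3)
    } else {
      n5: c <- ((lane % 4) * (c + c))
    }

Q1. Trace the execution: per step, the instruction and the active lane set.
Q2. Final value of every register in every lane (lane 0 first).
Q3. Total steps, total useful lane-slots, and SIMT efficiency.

step 0: c <- min((lane * lane), min(-9, d)) {0,1,2,3,4,5,6,7}
step 1: eval ((6 + -1) < lane)       {0,1,2,3,4,5,6,7}
step 2: c <- ((lane - d) + d)        {6,7}
step 3: d <- (9 // -3)               {6,7}
step 4: c <- ((lane % 4) * (c + c))  {0,1,2,3,4,5}

Answer: 5 steps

c: 0,-18,-36,-54,0,-18,6,7
d: 0,2,4,6,8,10,-3,-3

steps = 5; useful = 26; efficiency = 26/40 = 13/20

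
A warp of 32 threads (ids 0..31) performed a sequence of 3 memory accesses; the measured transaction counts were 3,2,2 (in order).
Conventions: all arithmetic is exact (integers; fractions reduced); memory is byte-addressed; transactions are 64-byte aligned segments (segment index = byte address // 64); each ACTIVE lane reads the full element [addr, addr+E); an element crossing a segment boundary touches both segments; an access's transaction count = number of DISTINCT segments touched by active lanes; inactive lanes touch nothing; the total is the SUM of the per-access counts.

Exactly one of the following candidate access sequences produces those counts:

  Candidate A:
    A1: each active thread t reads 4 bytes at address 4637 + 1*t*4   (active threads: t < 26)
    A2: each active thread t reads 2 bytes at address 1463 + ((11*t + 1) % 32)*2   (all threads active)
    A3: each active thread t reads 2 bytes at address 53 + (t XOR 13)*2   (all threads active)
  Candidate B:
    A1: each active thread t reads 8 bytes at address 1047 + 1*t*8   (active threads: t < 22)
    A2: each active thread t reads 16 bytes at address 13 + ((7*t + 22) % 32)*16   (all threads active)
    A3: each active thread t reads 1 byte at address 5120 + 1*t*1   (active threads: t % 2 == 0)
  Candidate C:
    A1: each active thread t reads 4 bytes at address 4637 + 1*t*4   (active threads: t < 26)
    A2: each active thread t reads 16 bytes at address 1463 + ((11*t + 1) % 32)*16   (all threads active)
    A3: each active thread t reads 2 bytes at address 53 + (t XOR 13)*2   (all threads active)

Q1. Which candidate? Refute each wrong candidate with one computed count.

B: A1 gives 4 transactions, not 3
C: A2 gives 9 transactions, not 2
A: all counts match (3,2,2)

Answer: A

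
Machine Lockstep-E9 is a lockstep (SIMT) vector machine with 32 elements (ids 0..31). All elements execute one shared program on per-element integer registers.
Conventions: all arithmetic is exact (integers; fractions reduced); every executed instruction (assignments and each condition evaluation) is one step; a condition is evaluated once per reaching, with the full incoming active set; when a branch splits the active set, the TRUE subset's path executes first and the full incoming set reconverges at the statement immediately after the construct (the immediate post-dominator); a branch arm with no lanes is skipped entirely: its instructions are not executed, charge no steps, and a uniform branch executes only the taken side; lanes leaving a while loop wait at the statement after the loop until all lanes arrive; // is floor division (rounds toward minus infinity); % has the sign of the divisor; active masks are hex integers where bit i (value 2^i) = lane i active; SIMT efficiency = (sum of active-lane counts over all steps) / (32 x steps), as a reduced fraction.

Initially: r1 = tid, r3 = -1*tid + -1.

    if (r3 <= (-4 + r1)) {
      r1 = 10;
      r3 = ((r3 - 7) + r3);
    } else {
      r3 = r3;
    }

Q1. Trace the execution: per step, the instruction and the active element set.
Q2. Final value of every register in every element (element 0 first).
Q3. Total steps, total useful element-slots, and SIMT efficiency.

step 0: eval (r3 <= (-4 + r1))       0xffffffff
step 1: r1 <- 10                     0xfffffffc
step 2: r3 <- ((r3 - 7) + r3)        0xfffffffc
step 3: r3 <- r3                     0x00000003

Answer: 4 steps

r1: 0,1,10,10,10,10,10,10,10,10,10,10,10,10,10,10,10,10,10,10,10,10,10,10,10,10,10,10,10,10,10,10
r3: -1,-2,-13,-15,-17,-19,-21,-23,-25,-27,-29,-31,-33,-35,-37,-39,-41,-43,-45,-47,-49,-51,-53,-55,-57,-59,-61,-63,-65,-67,-69,-71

steps = 4; useful = 94; efficiency = 94/128 = 47/64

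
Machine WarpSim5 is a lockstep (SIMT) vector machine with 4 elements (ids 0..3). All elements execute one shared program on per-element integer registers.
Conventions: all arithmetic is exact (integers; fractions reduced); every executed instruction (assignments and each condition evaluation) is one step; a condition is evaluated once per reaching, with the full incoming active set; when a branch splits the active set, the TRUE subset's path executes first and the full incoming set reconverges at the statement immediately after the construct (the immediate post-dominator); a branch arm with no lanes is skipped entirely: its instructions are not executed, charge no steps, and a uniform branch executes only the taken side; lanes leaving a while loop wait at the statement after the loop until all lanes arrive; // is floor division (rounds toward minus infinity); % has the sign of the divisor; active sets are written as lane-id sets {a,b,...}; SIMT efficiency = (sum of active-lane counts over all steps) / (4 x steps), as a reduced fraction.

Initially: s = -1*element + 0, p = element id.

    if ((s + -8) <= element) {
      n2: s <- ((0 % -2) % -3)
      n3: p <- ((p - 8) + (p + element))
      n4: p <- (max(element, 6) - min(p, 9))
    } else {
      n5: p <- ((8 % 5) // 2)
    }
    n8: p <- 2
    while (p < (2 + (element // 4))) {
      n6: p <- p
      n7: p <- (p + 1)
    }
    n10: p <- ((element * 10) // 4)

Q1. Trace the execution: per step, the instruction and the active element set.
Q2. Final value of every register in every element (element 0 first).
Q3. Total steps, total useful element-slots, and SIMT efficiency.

step 0: eval ((s + -8) <= element)   {0,1,2,3}
step 1: s <- ((0 % -2) % -3)         {0,1,2,3}
step 2: p <- ((p - 8) + (p + element)) {0,1,2,3}
step 3: p <- (max(element, 6) - min(p, 9)) {0,1,2,3}
step 4: p <- 2                       {0,1,2,3}
step 5: eval (p < (2 + (element // 4))) {0,1,2,3}
step 6: p <- ((element * 10) // 4)   {0,1,2,3}

Answer: 7 steps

s: 0,0,0,0
p: 0,2,5,7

steps = 7; useful = 28; efficiency = 28/28 = 1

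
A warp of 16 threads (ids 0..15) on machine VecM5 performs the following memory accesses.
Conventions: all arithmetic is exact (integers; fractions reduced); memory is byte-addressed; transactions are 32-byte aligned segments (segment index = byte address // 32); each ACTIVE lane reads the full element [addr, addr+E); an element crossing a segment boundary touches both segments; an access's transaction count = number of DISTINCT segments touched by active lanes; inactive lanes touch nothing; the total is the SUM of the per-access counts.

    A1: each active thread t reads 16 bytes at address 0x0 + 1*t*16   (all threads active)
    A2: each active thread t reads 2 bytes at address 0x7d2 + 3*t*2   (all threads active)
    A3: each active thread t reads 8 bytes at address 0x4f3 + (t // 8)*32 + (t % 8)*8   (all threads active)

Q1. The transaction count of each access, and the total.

A1: 8 transactions
A2: 4 transactions
A3: 4 transactions

Answer: 8,4,4; total 16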